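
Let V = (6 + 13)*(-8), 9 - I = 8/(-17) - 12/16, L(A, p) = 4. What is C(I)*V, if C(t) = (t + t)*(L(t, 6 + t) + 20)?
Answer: -1267680/17 ≈ -74569.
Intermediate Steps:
I = 695/68 (I = 9 - (8/(-17) - 12/16) = 9 - (8*(-1/17) - 12*1/16) = 9 - (-8/17 - ¾) = 9 - 1*(-83/68) = 9 + 83/68 = 695/68 ≈ 10.221)
C(t) = 48*t (C(t) = (t + t)*(4 + 20) = (2*t)*24 = 48*t)
V = -152 (V = 19*(-8) = -152)
C(I)*V = (48*(695/68))*(-152) = (8340/17)*(-152) = -1267680/17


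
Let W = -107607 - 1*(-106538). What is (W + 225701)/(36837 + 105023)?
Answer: 56158/35465 ≈ 1.5835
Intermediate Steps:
W = -1069 (W = -107607 + 106538 = -1069)
(W + 225701)/(36837 + 105023) = (-1069 + 225701)/(36837 + 105023) = 224632/141860 = 224632*(1/141860) = 56158/35465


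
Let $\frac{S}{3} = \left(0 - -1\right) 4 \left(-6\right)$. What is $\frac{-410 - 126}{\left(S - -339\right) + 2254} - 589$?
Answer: $- \frac{1485405}{2521} \approx -589.21$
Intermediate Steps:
$S = -72$ ($S = 3 \left(0 - -1\right) 4 \left(-6\right) = 3 \left(0 + 1\right) 4 \left(-6\right) = 3 \cdot 1 \cdot 4 \left(-6\right) = 3 \cdot 4 \left(-6\right) = 3 \left(-24\right) = -72$)
$\frac{-410 - 126}{\left(S - -339\right) + 2254} - 589 = \frac{-410 - 126}{\left(-72 - -339\right) + 2254} - 589 = - \frac{536}{\left(-72 + 339\right) + 2254} - 589 = - \frac{536}{267 + 2254} - 589 = - \frac{536}{2521} - 589 = - \frac{1485405}{2521}$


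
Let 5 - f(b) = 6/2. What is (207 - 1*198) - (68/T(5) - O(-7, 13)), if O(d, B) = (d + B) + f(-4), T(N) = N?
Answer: 17/5 ≈ 3.4000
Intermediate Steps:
f(b) = 2 (f(b) = 5 - 6/2 = 5 - 1*3 = 5 - 3 = 2)
O(d, B) = 2 + B + d (O(d, B) = (d + B) + 2 = (B + d) + 2 = 2 + B + d)
(207 - 1*198) - (68/T(5) - O(-7, 13)) = (207 - 1*198) - (68/5 - (2 + 13 - 7)) = (207 - 198) - (68*(1/5) - 1*8) = 9 - (68/5 - 8) = 9 - 1*28/5 = 9 - 28/5 = 17/5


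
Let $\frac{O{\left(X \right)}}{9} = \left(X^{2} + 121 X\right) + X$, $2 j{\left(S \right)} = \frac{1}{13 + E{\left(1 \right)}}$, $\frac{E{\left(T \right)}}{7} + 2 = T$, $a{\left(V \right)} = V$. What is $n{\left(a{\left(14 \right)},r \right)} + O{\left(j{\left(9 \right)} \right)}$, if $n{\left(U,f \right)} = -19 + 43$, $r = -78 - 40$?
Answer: $\frac{1849}{16} \approx 115.56$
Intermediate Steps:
$r = -118$ ($r = -78 - 40 = -118$)
$E{\left(T \right)} = -14 + 7 T$
$n{\left(U,f \right)} = 24$
$j{\left(S \right)} = \frac{1}{12}$ ($j{\left(S \right)} = \frac{1}{2 \left(13 + \left(-14 + 7 \cdot 1\right)\right)} = \frac{1}{2 \left(13 + \left(-14 + 7\right)\right)} = \frac{1}{2 \left(13 - 7\right)} = \frac{1}{2 \cdot 6} = \frac{1}{2} \cdot \frac{1}{6} = \frac{1}{12}$)
$O{\left(X \right)} = 9 X^{2} + 1098 X$ ($O{\left(X \right)} = 9 \left(\left(X^{2} + 121 X\right) + X\right) = 9 \left(X^{2} + 122 X\right) = 9 X^{2} + 1098 X$)
$n{\left(a{\left(14 \right)},r \right)} + O{\left(j{\left(9 \right)} \right)} = 24 + 9 \cdot \frac{1}{12} \left(122 + \frac{1}{12}\right) = 24 + 9 \cdot \frac{1}{12} \cdot \frac{1465}{12} = 24 + \frac{1465}{16} = \frac{1849}{16}$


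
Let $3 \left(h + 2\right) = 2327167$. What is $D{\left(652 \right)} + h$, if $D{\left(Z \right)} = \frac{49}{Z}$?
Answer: $\frac{1517309119}{1956} \approx 7.7572 \cdot 10^{5}$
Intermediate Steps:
$h = \frac{2327161}{3}$ ($h = -2 + \frac{1}{3} \cdot 2327167 = -2 + \frac{2327167}{3} = \frac{2327161}{3} \approx 7.7572 \cdot 10^{5}$)
$D{\left(652 \right)} + h = \frac{49}{652} + \frac{2327161}{3} = \frac{1517309119}{1956}$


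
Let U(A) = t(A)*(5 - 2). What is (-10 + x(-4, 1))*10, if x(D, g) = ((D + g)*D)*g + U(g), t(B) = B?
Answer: 50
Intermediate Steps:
U(A) = 3*A (U(A) = A*(5 - 2) = A*3 = 3*A)
x(D, g) = 3*g + D*g*(D + g) (x(D, g) = ((D + g)*D)*g + 3*g = (D*(D + g))*g + 3*g = D*g*(D + g) + 3*g = 3*g + D*g*(D + g))
(-10 + x(-4, 1))*10 = (-10 + 1*(3 + (-4)**2 - 4*1))*10 = (-10 + 1*(3 + 16 - 4))*10 = (-10 + 1*15)*10 = (-10 + 15)*10 = 5*10 = 50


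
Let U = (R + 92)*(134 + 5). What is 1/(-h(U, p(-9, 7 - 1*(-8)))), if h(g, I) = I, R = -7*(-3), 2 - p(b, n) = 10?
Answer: ⅛ ≈ 0.12500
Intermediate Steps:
p(b, n) = -8 (p(b, n) = 2 - 1*10 = 2 - 10 = -8)
R = 21
U = 15707 (U = (21 + 92)*(134 + 5) = 113*139 = 15707)
1/(-h(U, p(-9, 7 - 1*(-8)))) = 1/(-1*(-8)) = 1/8 = ⅛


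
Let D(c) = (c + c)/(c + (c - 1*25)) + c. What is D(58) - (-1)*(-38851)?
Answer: -3530047/91 ≈ -38792.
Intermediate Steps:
D(c) = c + 2*c/(-25 + 2*c) (D(c) = (2*c)/(c + (c - 25)) + c = (2*c)/(c + (-25 + c)) + c = (2*c)/(-25 + 2*c) + c = 2*c/(-25 + 2*c) + c = c + 2*c/(-25 + 2*c))
D(58) - (-1)*(-38851) = 58*(-23 + 2*58)/(-25 + 2*58) - (-1)*(-38851) = 58*(-23 + 116)/(-25 + 116) - 1*38851 = 58*93/91 - 38851 = 58*(1/91)*93 - 38851 = 5394/91 - 38851 = -3530047/91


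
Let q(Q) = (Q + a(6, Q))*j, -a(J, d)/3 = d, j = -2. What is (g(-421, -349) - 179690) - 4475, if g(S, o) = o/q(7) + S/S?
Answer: -5156941/28 ≈ -1.8418e+5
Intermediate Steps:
a(J, d) = -3*d
q(Q) = 4*Q (q(Q) = (Q - 3*Q)*(-2) = -2*Q*(-2) = 4*Q)
g(S, o) = 1 + o/28 (g(S, o) = o/((4*7)) + S/S = o/28 + 1 = 1 + o/28)
(g(-421, -349) - 179690) - 4475 = ((1 + (1/28)*(-349)) - 179690) - 4475 = ((1 - 349/28) - 179690) - 4475 = (-321/28 - 179690) - 4475 = -5031641/28 - 4475 = -5156941/28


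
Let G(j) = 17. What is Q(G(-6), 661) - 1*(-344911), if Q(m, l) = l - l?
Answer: 344911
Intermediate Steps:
Q(m, l) = 0
Q(G(-6), 661) - 1*(-344911) = 0 - 1*(-344911) = 0 + 344911 = 344911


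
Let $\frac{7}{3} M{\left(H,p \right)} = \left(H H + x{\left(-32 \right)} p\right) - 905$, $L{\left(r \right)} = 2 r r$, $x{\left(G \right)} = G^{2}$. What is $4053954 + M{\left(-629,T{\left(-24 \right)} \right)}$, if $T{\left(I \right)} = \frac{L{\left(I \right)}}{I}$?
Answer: $\frac{29414430}{7} \approx 4.2021 \cdot 10^{6}$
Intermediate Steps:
$L{\left(r \right)} = 2 r^{2}$
$T{\left(I \right)} = 2 I$ ($T{\left(I \right)} = \frac{2 I^{2}}{I} = 2 I$)
$M{\left(H,p \right)} = - \frac{2715}{7} + \frac{3 H^{2}}{7} + \frac{3072 p}{7}$ ($M{\left(H,p \right)} = \frac{3 \left(\left(H H + \left(-32\right)^{2} p\right) - 905\right)}{7} = \frac{3 \left(\left(H^{2} + 1024 p\right) - 905\right)}{7} = \frac{3 \left(-905 + H^{2} + 1024 p\right)}{7} = - \frac{2715}{7} + \frac{3 H^{2}}{7} + \frac{3072 p}{7}$)
$4053954 + M{\left(-629,T{\left(-24 \right)} \right)} = 4053954 + \left(- \frac{2715}{7} + \frac{3 \left(-629\right)^{2}}{7} + \frac{3072 \cdot 2 \left(-24\right)}{7}\right) = 4053954 + \left(- \frac{2715}{7} + \frac{3}{7} \cdot 395641 + \frac{3072}{7} \left(-48\right)\right) = 4053954 - - \frac{1036752}{7} = 4053954 + \frac{1036752}{7} = \frac{29414430}{7}$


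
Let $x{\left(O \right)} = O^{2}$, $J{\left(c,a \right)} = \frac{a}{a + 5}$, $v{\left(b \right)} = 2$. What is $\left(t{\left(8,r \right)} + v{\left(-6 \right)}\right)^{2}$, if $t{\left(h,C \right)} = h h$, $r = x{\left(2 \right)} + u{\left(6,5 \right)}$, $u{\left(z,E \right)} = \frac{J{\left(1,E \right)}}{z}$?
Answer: $4356$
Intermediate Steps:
$J{\left(c,a \right)} = \frac{a}{5 + a}$
$u{\left(z,E \right)} = \frac{E}{z \left(5 + E\right)}$ ($u{\left(z,E \right)} = \frac{E \frac{1}{5 + E}}{z} = \frac{E}{z \left(5 + E\right)}$)
$r = \frac{49}{12}$ ($r = 2^{2} + \frac{5}{6 \left(5 + 5\right)} = 4 + 5 \cdot \frac{1}{6} \cdot \frac{1}{10} = 4 + \frac{1}{12} = \frac{49}{12} \approx 4.0833$)
$t{\left(h,C \right)} = h^{2}$
$\left(t{\left(8,r \right)} + v{\left(-6 \right)}\right)^{2} = \left(8^{2} + 2\right)^{2} = \left(64 + 2\right)^{2} = 66^{2} = 4356$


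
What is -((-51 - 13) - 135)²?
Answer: -39601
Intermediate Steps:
-((-51 - 13) - 135)² = -(-64 - 135)² = -1*(-199)² = -1*39601 = -39601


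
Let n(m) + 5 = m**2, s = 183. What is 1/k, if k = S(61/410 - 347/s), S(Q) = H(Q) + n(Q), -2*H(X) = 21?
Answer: -5629500900/70068218501 ≈ -0.080343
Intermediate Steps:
H(X) = -21/2 (H(X) = -1/2*21 = -21/2)
n(m) = -5 + m**2
S(Q) = -31/2 + Q**2 (S(Q) = -21/2 + (-5 + Q**2) = -31/2 + Q**2)
k = -70068218501/5629500900 (k = -31/2 + (61/410 - 347/183)**2 = -31/2 + (-131107/75030)**2 = -31/2 + 17189045449/5629500900 = -70068218501/5629500900 ≈ -12.447)
1/k = 1/(-70068218501/5629500900) = -5629500900/70068218501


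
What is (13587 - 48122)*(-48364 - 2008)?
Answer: 1739597020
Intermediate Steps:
(13587 - 48122)*(-48364 - 2008) = -34535*(-50372) = 1739597020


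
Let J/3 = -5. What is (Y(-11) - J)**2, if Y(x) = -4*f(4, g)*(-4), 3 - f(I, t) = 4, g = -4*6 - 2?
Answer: 1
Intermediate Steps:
J = -15 (J = 3*(-5) = -15)
g = -26 (g = -24 - 2 = -26)
f(I, t) = -1 (f(I, t) = 3 - 1*4 = 3 - 4 = -1)
Y(x) = -16 (Y(x) = -4*(-1)*(-4) = 4*(-4) = -16)
(Y(-11) - J)**2 = (-16 - 1*(-15))**2 = (-16 + 15)**2 = (-1)**2 = 1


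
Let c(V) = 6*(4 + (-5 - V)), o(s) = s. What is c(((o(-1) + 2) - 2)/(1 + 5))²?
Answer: 25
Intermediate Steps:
c(V) = -6 - 6*V (c(V) = 6*(-1 - V) = -6 - 6*V)
c(((o(-1) + 2) - 2)/(1 + 5))² = (-6 - 6*((-1 + 2) - 2)/(1 + 5))² = (-6 - 6*(1 - 2)/6)² = (-6 - (-6)/6)² = (-6 - 6*(-⅙))² = (-6 + 1)² = (-5)² = 25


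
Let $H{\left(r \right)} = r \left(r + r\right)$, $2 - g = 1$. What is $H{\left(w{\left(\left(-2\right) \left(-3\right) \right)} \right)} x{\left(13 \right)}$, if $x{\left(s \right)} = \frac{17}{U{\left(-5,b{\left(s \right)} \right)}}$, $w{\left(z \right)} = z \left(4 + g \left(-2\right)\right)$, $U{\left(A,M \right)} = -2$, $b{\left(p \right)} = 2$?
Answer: $-2448$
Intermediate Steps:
$g = 1$ ($g = 2 - 1 = 1$)
$w{\left(z \right)} = 2 z$ ($w{\left(z \right)} = z \left(4 + 1 \left(-2\right)\right) = z \left(4 - 2\right) = z 2 = 2 z$)
$x{\left(s \right)} = - \frac{17}{2}$ ($x{\left(s \right)} = \frac{17}{-2} = 17 \left(- \frac{1}{2}\right) = - \frac{17}{2}$)
$H{\left(r \right)} = 2 r^{2}$ ($H{\left(r \right)} = r 2 r = 2 r^{2}$)
$H{\left(w{\left(\left(-2\right) \left(-3\right) \right)} \right)} x{\left(13 \right)} = 2 \left(2 \left(\left(-2\right) \left(-3\right)\right)\right)^{2} \left(- \frac{17}{2}\right) = 2 \left(2 \cdot 6\right)^{2} \left(- \frac{17}{2}\right) = 2 \cdot 12^{2} \left(- \frac{17}{2}\right) = 2 \cdot 144 \left(- \frac{17}{2}\right) = 288 \left(- \frac{17}{2}\right) = -2448$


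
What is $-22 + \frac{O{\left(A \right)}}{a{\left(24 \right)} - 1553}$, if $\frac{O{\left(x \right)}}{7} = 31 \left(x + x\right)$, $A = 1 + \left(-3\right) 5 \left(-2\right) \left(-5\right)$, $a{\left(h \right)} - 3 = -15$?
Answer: $\frac{30236}{1565} \approx 19.32$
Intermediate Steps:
$a{\left(h \right)} = -12$ ($a{\left(h \right)} = 3 - 15 = -12$)
$A = -149$ ($A = 1 + \left(-15\right) \left(-2\right) \left(-5\right) = 1 + 30 \left(-5\right) = 1 - 150 = -149$)
$O{\left(x \right)} = 434 x$ ($O{\left(x \right)} = 7 \cdot 31 \left(x + x\right) = 7 \cdot 31 \cdot 2 x = 7 \cdot 62 x = 434 x$)
$-22 + \frac{O{\left(A \right)}}{a{\left(24 \right)} - 1553} = -22 + \frac{434 \left(-149\right)}{-12 - 1553} = -22 + \frac{1}{-1565} \left(-64666\right) = -22 - - \frac{64666}{1565} = -22 + \frac{64666}{1565} = \frac{30236}{1565}$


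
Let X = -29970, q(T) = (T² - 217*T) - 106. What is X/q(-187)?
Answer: -14985/37721 ≈ -0.39726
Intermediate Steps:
q(T) = -106 + T² - 217*T
X/q(-187) = -29970/(-106 + (-187)² - 217*(-187)) = -29970/(-106 + 34969 + 40579) = -29970/75442 = -29970*1/75442 = -14985/37721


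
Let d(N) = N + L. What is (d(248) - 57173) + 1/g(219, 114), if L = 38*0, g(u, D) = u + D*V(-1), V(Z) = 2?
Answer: -25445474/447 ≈ -56925.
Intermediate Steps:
g(u, D) = u + 2*D (g(u, D) = u + D*2 = u + 2*D)
L = 0
d(N) = N (d(N) = N + 0 = N)
(d(248) - 57173) + 1/g(219, 114) = (248 - 57173) + 1/(219 + 2*114) = -56925 + 1/(219 + 228) = -56925 + 1/447 = -25445474/447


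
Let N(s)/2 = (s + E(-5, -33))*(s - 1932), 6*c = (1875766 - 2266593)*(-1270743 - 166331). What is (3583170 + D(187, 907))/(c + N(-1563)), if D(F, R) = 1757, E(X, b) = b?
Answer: 10754781/280857128219 ≈ 3.8293e-5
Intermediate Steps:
c = 280823660099/3 (c = ((1875766 - 2266593)*(-1270743 - 166331))/6 = (-390827*(-1437074))/6 = (1/6)*561647320198 = 280823660099/3 ≈ 9.3608e+10)
N(s) = 2*(-1932 + s)*(-33 + s) (N(s) = 2*((s - 33)*(s - 1932)) = 2*((-33 + s)*(-1932 + s)) = 2*((-1932 + s)*(-33 + s)) = 2*(-1932 + s)*(-33 + s))
(3583170 + D(187, 907))/(c + N(-1563)) = (3583170 + 1757)/(280823660099/3 + (127512 - 3930*(-1563) + 2*(-1563)**2)) = 3584927/(280823660099/3 + (127512 + 6142590 + 2*2442969)) = 3584927/(280823660099/3 + (127512 + 6142590 + 4885938)) = 3584927/(280823660099/3 + 11156040) = 3584927/(280857128219/3) = 3584927*(3/280857128219) = 10754781/280857128219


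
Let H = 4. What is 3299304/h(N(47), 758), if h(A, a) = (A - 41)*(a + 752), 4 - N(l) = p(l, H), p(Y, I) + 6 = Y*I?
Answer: -549884/55115 ≈ -9.9770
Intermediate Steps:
p(Y, I) = -6 + I*Y (p(Y, I) = -6 + Y*I = -6 + I*Y)
N(l) = 10 - 4*l (N(l) = 4 - (-6 + 4*l) = 4 + (6 - 4*l) = 10 - 4*l)
h(A, a) = (-41 + A)*(752 + a)
3299304/h(N(47), 758) = 3299304/(-30832 - 41*758 + 752*(10 - 4*47) + (10 - 4*47)*758) = 3299304/(-30832 - 31078 + 752*(10 - 188) + (10 - 188)*758) = 3299304/(-30832 - 31078 + 752*(-178) - 178*758) = 3299304/(-30832 - 31078 - 133856 - 134924) = 3299304/(-330690) = 3299304*(-1/330690) = -549884/55115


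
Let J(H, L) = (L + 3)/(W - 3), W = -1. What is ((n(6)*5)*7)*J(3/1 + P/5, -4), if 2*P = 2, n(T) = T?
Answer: 105/2 ≈ 52.500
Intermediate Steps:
P = 1 (P = (½)*2 = 1)
J(H, L) = -¾ - L/4 (J(H, L) = (L + 3)/(-1 - 3) = (3 + L)/(-4) = (3 + L)*(-¼) = -¾ - L/4)
((n(6)*5)*7)*J(3/1 + P/5, -4) = ((6*5)*7)*(-¾ - ¼*(-4)) = (30*7)*(-¾ + 1) = 210*(¼) = 105/2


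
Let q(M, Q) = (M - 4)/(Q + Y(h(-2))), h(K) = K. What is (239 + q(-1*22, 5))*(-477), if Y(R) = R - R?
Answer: -557613/5 ≈ -1.1152e+5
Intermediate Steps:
Y(R) = 0
q(M, Q) = (-4 + M)/Q (q(M, Q) = (M - 4)/(Q + 0) = (-4 + M)/Q)
(239 + q(-1*22, 5))*(-477) = (239 + (-4 - 1*22)/5)*(-477) = (239 + (-4 - 22)/5)*(-477) = (239 + (⅕)*(-26))*(-477) = (239 - 26/5)*(-477) = (1169/5)*(-477) = -557613/5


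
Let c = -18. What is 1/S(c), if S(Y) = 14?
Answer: 1/14 ≈ 0.071429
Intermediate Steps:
1/S(c) = 1/14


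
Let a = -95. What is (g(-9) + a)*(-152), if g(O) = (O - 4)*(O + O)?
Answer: -21128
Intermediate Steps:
g(O) = 2*O*(-4 + O) (g(O) = (-4 + O)*(2*O) = 2*O*(-4 + O))
(g(-9) + a)*(-152) = (2*(-9)*(-4 - 9) - 95)*(-152) = (2*(-9)*(-13) - 95)*(-152) = (234 - 95)*(-152) = 139*(-152) = -21128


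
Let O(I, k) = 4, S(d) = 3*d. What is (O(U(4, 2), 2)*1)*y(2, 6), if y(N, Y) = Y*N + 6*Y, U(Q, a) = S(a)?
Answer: 192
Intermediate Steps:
U(Q, a) = 3*a
y(N, Y) = 6*Y + N*Y (y(N, Y) = N*Y + 6*Y = 6*Y + N*Y)
(O(U(4, 2), 2)*1)*y(2, 6) = (4*1)*(6*(6 + 2)) = 4*(6*8) = 4*48 = 192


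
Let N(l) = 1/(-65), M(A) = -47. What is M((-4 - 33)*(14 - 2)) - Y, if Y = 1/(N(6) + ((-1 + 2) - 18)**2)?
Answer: -882913/18784 ≈ -47.003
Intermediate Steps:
N(l) = -1/65
Y = 65/18784 (Y = 1/(-1/65 + ((-1 + 2) - 18)**2) = 1/(-1/65 + (1 - 18)**2) = 1/(-1/65 + (-17)**2) = 1/(-1/65 + 289) = 1/(18784/65) = 65/18784 ≈ 0.0034604)
M((-4 - 33)*(14 - 2)) - Y = -47 - 1*65/18784 = -47 - 65/18784 = -882913/18784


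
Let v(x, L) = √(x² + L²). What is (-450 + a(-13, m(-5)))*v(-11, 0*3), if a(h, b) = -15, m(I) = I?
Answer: -5115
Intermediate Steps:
v(x, L) = √(L² + x²)
(-450 + a(-13, m(-5)))*v(-11, 0*3) = (-450 - 15)*√((0*3)² + (-11)²) = -465*√(0² + 121) = -465*√(0 + 121) = -465*√121 = -465*11 = -5115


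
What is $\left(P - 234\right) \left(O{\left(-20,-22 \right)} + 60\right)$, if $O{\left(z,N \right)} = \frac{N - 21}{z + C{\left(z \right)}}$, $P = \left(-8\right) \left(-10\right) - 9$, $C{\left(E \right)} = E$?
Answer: $- \frac{398209}{40} \approx -9955.2$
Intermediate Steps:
$P = 71$ ($P = 80 - 9 = 71$)
$O{\left(z,N \right)} = \frac{-21 + N}{2 z}$ ($O{\left(z,N \right)} = \frac{N - 21}{z + z} = \frac{-21 + N}{2 z}$)
$\left(P - 234\right) \left(O{\left(-20,-22 \right)} + 60\right) = \left(71 - 234\right) \left(\frac{-21 - 22}{2 \left(-20\right)} + 60\right) = - 163 \left(\frac{1}{2} \left(- \frac{1}{20}\right) \left(-43\right) + 60\right) = - 163 \left(\frac{43}{40} + 60\right) = \left(-163\right) \frac{2443}{40} = - \frac{398209}{40}$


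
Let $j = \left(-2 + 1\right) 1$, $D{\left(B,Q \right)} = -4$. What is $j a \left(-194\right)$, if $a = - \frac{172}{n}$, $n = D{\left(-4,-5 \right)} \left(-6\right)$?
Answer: $- \frac{4171}{3} \approx -1390.3$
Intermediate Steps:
$j = -1$ ($j = \left(-1\right) 1 = -1$)
$n = 24$ ($n = \left(-4\right) \left(-6\right) = 24$)
$a = - \frac{43}{6}$ ($a = - \frac{172}{24} = \left(-172\right) \frac{1}{24} = - \frac{43}{6} \approx -7.1667$)
$j a \left(-194\right) = \left(-1\right) \left(- \frac{43}{6}\right) \left(-194\right) = \frac{43}{6} \left(-194\right) = - \frac{4171}{3}$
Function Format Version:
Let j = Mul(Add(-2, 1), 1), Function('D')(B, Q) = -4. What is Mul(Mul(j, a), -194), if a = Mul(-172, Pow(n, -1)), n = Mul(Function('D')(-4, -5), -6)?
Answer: Rational(-4171, 3) ≈ -1390.3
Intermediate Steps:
j = -1 (j = Mul(-1, 1) = -1)
n = 24 (n = Mul(-4, -6) = 24)
a = Rational(-43, 6) (a = Mul(-172, Pow(24, -1)) = Mul(-172, Rational(1, 24)) = Rational(-43, 6) ≈ -7.1667)
Mul(Mul(j, a), -194) = Mul(Mul(-1, Rational(-43, 6)), -194) = Mul(Rational(43, 6), -194) = Rational(-4171, 3)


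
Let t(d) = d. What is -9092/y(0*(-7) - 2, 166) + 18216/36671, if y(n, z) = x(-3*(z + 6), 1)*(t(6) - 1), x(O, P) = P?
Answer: -333321652/183355 ≈ -1817.9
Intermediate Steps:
y(n, z) = 5 (y(n, z) = 1*(6 - 1) = 1*5 = 5)
-9092/y(0*(-7) - 2, 166) + 18216/36671 = -9092/5 + 18216/36671 = -333321652/183355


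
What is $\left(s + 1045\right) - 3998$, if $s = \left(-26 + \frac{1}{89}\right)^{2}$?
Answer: $- \frac{18040744}{7921} \approx -2277.6$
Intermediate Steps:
$s = \frac{5349969}{7921}$ ($s = \left(-26 + \frac{1}{89}\right)^{2} = \left(- \frac{2313}{89}\right)^{2} = \frac{5349969}{7921} \approx 675.42$)
$\left(s + 1045\right) - 3998 = \left(\frac{5349969}{7921} + 1045\right) - 3998 = \frac{13627414}{7921} - 3998 = - \frac{18040744}{7921}$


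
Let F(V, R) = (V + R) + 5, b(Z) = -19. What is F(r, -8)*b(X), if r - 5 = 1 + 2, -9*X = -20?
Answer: -95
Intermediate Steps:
X = 20/9 (X = -⅑*(-20) = 20/9 ≈ 2.2222)
r = 8 (r = 5 + (1 + 2) = 5 + 3 = 8)
F(V, R) = 5 + R + V (F(V, R) = (R + V) + 5 = 5 + R + V)
F(r, -8)*b(X) = (5 - 8 + 8)*(-19) = 5*(-19) = -95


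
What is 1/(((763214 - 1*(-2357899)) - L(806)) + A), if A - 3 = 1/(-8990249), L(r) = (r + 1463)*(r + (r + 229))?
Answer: -8990249/9494718842138 ≈ -9.4687e-7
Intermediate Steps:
L(r) = (229 + 2*r)*(1463 + r) (L(r) = (1463 + r)*(r + (229 + r)) = (1463 + r)*(229 + 2*r) = (229 + 2*r)*(1463 + r))
A = 26970746/8990249 (A = 3 + 1/(-8990249) = 3 - 1/8990249 = 26970746/8990249 ≈ 3.0000)
1/(((763214 - 1*(-2357899)) - L(806)) + A) = 1/(((763214 - 1*(-2357899)) - (335027 + 2*806² + 3155*806)) + 26970746/8990249) = 1/(((763214 + 2357899) - (335027 + 2*649636 + 2542930)) + 26970746/8990249) = 1/((3121113 - (335027 + 1299272 + 2542930)) + 26970746/8990249) = 1/((3121113 - 1*4177229) + 26970746/8990249) = 1/((3121113 - 4177229) + 26970746/8990249) = 1/(-1056116 + 26970746/8990249) = 1/(-9494718842138/8990249) = -8990249/9494718842138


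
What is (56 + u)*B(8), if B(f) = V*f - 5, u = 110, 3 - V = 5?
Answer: -3486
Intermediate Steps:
V = -2 (V = 3 - 1*5 = 3 - 5 = -2)
B(f) = -5 - 2*f (B(f) = -2*f - 5 = -5 - 2*f)
(56 + u)*B(8) = (56 + 110)*(-5 - 2*8) = 166*(-5 - 16) = 166*(-21) = -3486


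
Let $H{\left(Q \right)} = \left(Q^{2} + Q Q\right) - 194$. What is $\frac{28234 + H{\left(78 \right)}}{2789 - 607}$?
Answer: $\frac{20104}{1091} \approx 18.427$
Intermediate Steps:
$H{\left(Q \right)} = -194 + 2 Q^{2}$ ($H{\left(Q \right)} = \left(Q^{2} + Q^{2}\right) - 194 = 2 Q^{2} - 194 = -194 + 2 Q^{2}$)
$\frac{28234 + H{\left(78 \right)}}{2789 - 607} = \frac{28234 - \left(194 - 2 \cdot 78^{2}\right)}{2789 - 607} = \frac{28234 + \left(-194 + 2 \cdot 6084\right)}{2182} = \left(28234 + \left(-194 + 12168\right)\right) \frac{1}{2182} = \left(28234 + 11974\right) \frac{1}{2182} = 40208 \cdot \frac{1}{2182} = \frac{20104}{1091}$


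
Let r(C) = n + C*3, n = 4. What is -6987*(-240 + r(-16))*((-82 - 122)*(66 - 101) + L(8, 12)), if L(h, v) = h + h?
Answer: 14199708048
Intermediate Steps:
L(h, v) = 2*h
r(C) = 4 + 3*C (r(C) = 4 + C*3 = 4 + 3*C)
-6987*(-240 + r(-16))*((-82 - 122)*(66 - 101) + L(8, 12)) = -6987*(-240 + (4 + 3*(-16)))*((-82 - 122)*(66 - 101) + 2*8) = -6987*(-240 + (4 - 48))*(-204*(-35) + 16) = -6987*(-240 - 44)*(7140 + 16) = -(-1984308)*7156 = -6987*(-2032304) = 14199708048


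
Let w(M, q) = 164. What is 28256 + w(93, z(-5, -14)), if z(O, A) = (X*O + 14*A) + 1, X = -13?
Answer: 28420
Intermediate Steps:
z(O, A) = 1 - 13*O + 14*A (z(O, A) = (-13*O + 14*A) + 1 = 1 - 13*O + 14*A)
28256 + w(93, z(-5, -14)) = 28256 + 164 = 28420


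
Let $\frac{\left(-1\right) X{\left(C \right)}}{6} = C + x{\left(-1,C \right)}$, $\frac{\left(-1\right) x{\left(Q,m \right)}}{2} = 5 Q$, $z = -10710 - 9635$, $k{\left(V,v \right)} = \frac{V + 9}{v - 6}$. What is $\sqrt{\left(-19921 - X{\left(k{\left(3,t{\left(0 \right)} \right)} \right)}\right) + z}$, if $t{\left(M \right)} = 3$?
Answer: $3 i \sqrt{4470} \approx 200.57 i$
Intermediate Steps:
$k{\left(V,v \right)} = \frac{9 + V}{-6 + v}$
$z = -20345$ ($z = -10710 - 9635 = -20345$)
$x{\left(Q,m \right)} = - 10 Q$ ($x{\left(Q,m \right)} = - 2 \cdot 5 Q = - 10 Q$)
$X{\left(C \right)} = -60 - 6 C$ ($X{\left(C \right)} = - 6 \left(C - -10\right) = - 6 \left(C + 10\right) = - 6 \left(10 + C\right) = -60 - 6 C$)
$\sqrt{\left(-19921 - X{\left(k{\left(3,t{\left(0 \right)} \right)} \right)}\right) + z} = \sqrt{\left(-19921 - \left(-60 - 6 \frac{9 + 3}{-6 + 3}\right)\right) - 20345} = \sqrt{\left(-19921 - \left(-60 - 6 \frac{1}{-3} \cdot 12\right)\right) - 20345} = \sqrt{\left(-19921 - \left(-60 - 6 \left(\left(- \frac{1}{3}\right) 12\right)\right)\right) - 20345} = \sqrt{\left(-19921 - \left(-60 - -24\right)\right) - 20345} = \sqrt{\left(-19921 - \left(-60 + 24\right)\right) - 20345} = \sqrt{\left(-19921 - -36\right) - 20345} = \sqrt{\left(-19921 + 36\right) - 20345} = \sqrt{-19885 - 20345} = \sqrt{-40230} = 3 i \sqrt{4470}$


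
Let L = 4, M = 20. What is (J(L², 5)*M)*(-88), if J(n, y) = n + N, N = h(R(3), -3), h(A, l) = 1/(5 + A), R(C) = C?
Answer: -28380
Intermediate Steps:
N = ⅛ (N = 1/(5 + 3) = 1/8 = ⅛ ≈ 0.12500)
J(n, y) = ⅛ + n (J(n, y) = n + ⅛ = ⅛ + n)
(J(L², 5)*M)*(-88) = ((⅛ + 4²)*20)*(-88) = ((⅛ + 16)*20)*(-88) = ((129/8)*20)*(-88) = (645/2)*(-88) = -28380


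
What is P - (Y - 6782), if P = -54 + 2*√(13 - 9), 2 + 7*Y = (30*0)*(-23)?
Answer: 47126/7 ≈ 6732.3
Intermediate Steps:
Y = -2/7 (Y = -2/7 + ((30*0)*(-23))/7 = -2/7 + (0*(-23))/7 = -2/7 + (⅐)*0 = -2/7 + 0 = -2/7 ≈ -0.28571)
P = -50 (P = -54 + 2*√4 = -54 + 2*2 = -54 + 4 = -50)
P - (Y - 6782) = -50 - (-2/7 - 6782) = -50 - 1*(-47476/7) = -50 + 47476/7 = 47126/7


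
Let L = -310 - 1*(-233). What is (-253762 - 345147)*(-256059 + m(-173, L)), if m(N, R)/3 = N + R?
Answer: 153805221381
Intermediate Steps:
L = -77 (L = -310 + 233 = -77)
m(N, R) = 3*N + 3*R (m(N, R) = 3*(N + R) = 3*N + 3*R)
(-253762 - 345147)*(-256059 + m(-173, L)) = (-253762 - 345147)*(-256059 + (3*(-173) + 3*(-77))) = -598909*(-256059 + (-519 - 231)) = -598909*(-256059 - 750) = -598909*(-256809) = 153805221381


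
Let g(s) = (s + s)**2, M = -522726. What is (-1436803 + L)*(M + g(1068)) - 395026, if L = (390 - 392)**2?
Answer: -5804337891256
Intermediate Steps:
L = 4 (L = (-2)**2 = 4)
g(s) = 4*s**2 (g(s) = (2*s)**2 = 4*s**2)
(-1436803 + L)*(M + g(1068)) - 395026 = (-1436803 + 4)*(-522726 + 4*1068**2) - 395026 = -1436799*(-522726 + 4*1140624) - 395026 = -1436799*(-522726 + 4562496) - 395026 = -1436799*4039770 - 395026 = -5804337496230 - 395026 = -5804337891256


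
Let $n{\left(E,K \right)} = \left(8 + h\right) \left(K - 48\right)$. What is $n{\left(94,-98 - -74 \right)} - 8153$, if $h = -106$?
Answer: $-1097$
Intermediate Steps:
$n{\left(E,K \right)} = 4704 - 98 K$ ($n{\left(E,K \right)} = \left(8 - 106\right) \left(K - 48\right) = - 98 \left(-48 + K\right) = 4704 - 98 K$)
$n{\left(94,-98 - -74 \right)} - 8153 = \left(4704 - 98 \left(-98 - -74\right)\right) - 8153 = \left(4704 - 98 \left(-98 + 74\right)\right) - 8153 = \left(4704 - -2352\right) - 8153 = \left(4704 + 2352\right) - 8153 = 7056 - 8153 = -1097$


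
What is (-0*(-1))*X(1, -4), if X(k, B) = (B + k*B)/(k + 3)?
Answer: 0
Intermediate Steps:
X(k, B) = (B + B*k)/(3 + k)
(-0*(-1))*X(1, -4) = (-0*(-1))*(-4*(1 + 1)/(3 + 1)) = (-4*0)*(-4*2/4) = 0*(-4*¼*2) = 0*(-2) = 0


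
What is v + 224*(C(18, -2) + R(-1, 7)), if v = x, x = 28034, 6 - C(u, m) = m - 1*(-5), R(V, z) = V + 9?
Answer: 30498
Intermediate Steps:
R(V, z) = 9 + V
C(u, m) = 1 - m (C(u, m) = 6 - (m - 1*(-5)) = 6 - (m + 5) = 6 - (5 + m) = 6 + (-5 - m) = 1 - m)
v = 28034
v + 224*(C(18, -2) + R(-1, 7)) = 28034 + 224*((1 - 1*(-2)) + (9 - 1)) = 28034 + 224*((1 + 2) + 8) = 28034 + 224*(3 + 8) = 28034 + 224*11 = 28034 + 2464 = 30498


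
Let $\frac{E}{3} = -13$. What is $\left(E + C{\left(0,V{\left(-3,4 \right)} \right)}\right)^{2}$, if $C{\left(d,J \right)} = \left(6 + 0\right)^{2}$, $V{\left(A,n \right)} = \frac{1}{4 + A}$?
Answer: $9$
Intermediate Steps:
$E = -39$ ($E = 3 \left(-13\right) = -39$)
$C{\left(d,J \right)} = 36$ ($C{\left(d,J \right)} = 6^{2} = 36$)
$\left(E + C{\left(0,V{\left(-3,4 \right)} \right)}\right)^{2} = \left(-39 + 36\right)^{2} = \left(-3\right)^{2} = 9$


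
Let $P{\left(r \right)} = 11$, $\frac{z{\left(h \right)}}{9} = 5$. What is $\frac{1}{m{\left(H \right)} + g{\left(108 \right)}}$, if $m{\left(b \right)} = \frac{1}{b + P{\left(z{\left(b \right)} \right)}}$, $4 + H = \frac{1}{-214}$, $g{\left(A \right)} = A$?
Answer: $\frac{1497}{161890} \approx 0.009247$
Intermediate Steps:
$H = - \frac{857}{214}$ ($H = -4 + \frac{1}{-214} = -4 - \frac{1}{214} = - \frac{857}{214} \approx -4.0047$)
$z{\left(h \right)} = 45$ ($z{\left(h \right)} = 9 \cdot 5 = 45$)
$m{\left(b \right)} = \frac{1}{11 + b}$ ($m{\left(b \right)} = \frac{1}{b + 11} = \frac{1}{11 + b}$)
$\frac{1}{m{\left(H \right)} + g{\left(108 \right)}} = \frac{1}{\frac{1}{11 - \frac{857}{214}} + 108} = \frac{1}{\frac{1}{\frac{1497}{214}} + 108} = \frac{1}{\frac{214}{1497} + 108} = \frac{1}{\frac{161890}{1497}} = \frac{1497}{161890}$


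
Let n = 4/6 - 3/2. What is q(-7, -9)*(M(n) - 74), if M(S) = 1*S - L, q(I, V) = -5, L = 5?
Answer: 2395/6 ≈ 399.17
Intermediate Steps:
n = -⅚ (n = 4*(⅙) - 3*½ = ⅔ - 3/2 = -⅚ ≈ -0.83333)
M(S) = -5 + S (M(S) = 1*S - 1*5 = S - 5 = -5 + S)
q(-7, -9)*(M(n) - 74) = -5*((-5 - ⅚) - 74) = -5*(-35/6 - 74) = -5*(-479/6) = 2395/6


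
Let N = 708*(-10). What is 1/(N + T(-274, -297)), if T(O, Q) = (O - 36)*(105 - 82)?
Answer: -1/14210 ≈ -7.0373e-5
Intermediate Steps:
N = -7080
T(O, Q) = -828 + 23*O (T(O, Q) = (-36 + O)*23 = -828 + 23*O)
1/(N + T(-274, -297)) = 1/(-7080 + (-828 + 23*(-274))) = 1/(-7080 + (-828 - 6302)) = 1/(-7080 - 7130) = 1/(-14210) = -1/14210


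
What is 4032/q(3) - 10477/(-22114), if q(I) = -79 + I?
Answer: -22091849/420166 ≈ -52.579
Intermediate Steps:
4032/q(3) - 10477/(-22114) = 4032/(-79 + 3) - 10477/(-22114) = 4032/(-76) - 10477*(-1/22114) = 4032*(-1/76) + 10477/22114 = -1008/19 + 10477/22114 = -22091849/420166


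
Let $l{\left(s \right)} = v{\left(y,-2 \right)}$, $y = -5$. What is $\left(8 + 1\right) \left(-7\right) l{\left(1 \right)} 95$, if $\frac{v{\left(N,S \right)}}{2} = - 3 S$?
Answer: $-71820$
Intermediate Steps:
$v{\left(N,S \right)} = - 6 S$ ($v{\left(N,S \right)} = 2 \left(- 3 S\right) = - 6 S$)
$l{\left(s \right)} = 12$ ($l{\left(s \right)} = \left(-6\right) \left(-2\right) = 12$)
$\left(8 + 1\right) \left(-7\right) l{\left(1 \right)} 95 = \left(8 + 1\right) \left(-7\right) 12 \cdot 95 = 9 \left(-7\right) 12 \cdot 95 = \left(-63\right) 12 \cdot 95 = \left(-756\right) 95 = -71820$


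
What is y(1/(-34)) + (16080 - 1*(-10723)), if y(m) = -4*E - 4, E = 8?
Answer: 26767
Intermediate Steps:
y(m) = -36 (y(m) = -4*8 - 4 = -32 - 4 = -36)
y(1/(-34)) + (16080 - 1*(-10723)) = -36 + (16080 - 1*(-10723)) = -36 + (16080 + 10723) = -36 + 26803 = 26767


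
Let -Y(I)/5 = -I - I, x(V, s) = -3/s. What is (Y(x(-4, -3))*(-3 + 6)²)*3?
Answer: 270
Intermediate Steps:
Y(I) = 10*I (Y(I) = -5*(-I - I) = -(-10)*I = 10*I)
(Y(x(-4, -3))*(-3 + 6)²)*3 = ((10*(-3/(-3)))*(-3 + 6)²)*3 = ((10*(-3*(-⅓)))*3²)*3 = ((10*1)*9)*3 = (10*9)*3 = 90*3 = 270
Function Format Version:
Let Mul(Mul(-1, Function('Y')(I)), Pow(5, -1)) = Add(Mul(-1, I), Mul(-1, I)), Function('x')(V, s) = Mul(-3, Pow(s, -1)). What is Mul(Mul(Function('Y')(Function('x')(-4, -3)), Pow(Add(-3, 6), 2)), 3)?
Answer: 270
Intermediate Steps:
Function('Y')(I) = Mul(10, I) (Function('Y')(I) = Mul(-5, Add(Mul(-1, I), Mul(-1, I))) = Mul(-5, Mul(-2, I)) = Mul(10, I))
Mul(Mul(Function('Y')(Function('x')(-4, -3)), Pow(Add(-3, 6), 2)), 3) = Mul(Mul(Mul(10, Mul(-3, Pow(-3, -1))), Pow(Add(-3, 6), 2)), 3) = Mul(Mul(Mul(10, Mul(-3, Rational(-1, 3))), Pow(3, 2)), 3) = Mul(Mul(Mul(10, 1), 9), 3) = Mul(Mul(10, 9), 3) = Mul(90, 3) = 270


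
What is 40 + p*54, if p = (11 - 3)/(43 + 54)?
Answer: 4312/97 ≈ 44.454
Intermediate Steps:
p = 8/97 ≈ 0.082474
40 + p*54 = 40 + (8/97)*54 = 40 + 432/97 = 4312/97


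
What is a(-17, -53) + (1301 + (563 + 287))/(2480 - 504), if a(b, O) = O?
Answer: -102577/1976 ≈ -51.911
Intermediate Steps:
a(-17, -53) + (1301 + (563 + 287))/(2480 - 504) = -53 + (1301 + (563 + 287))/(2480 - 504) = -53 + (1301 + 850)/1976 = -53 + 2151*(1/1976) = -53 + 2151/1976 = -102577/1976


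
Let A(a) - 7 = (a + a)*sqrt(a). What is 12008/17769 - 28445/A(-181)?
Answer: (-505355149*I + 4346896*sqrt(181))/(17769*(7*I + 362*sqrt(181))) ≈ 0.66739 - 5.8406*I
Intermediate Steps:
A(a) = 7 + 2*a**(3/2) (A(a) = 7 + (a + a)*sqrt(a) = 7 + (2*a)*sqrt(a) = 7 + 2*a**(3/2))
12008/17769 - 28445/A(-181) = 12008/17769 - 28445/(7 + 2*(-181)**(3/2)) = 12008*(1/17769) - 28445/(7 + 2*(-181*I*sqrt(181))) = 12008/17769 - 28445/(7 - 362*I*sqrt(181))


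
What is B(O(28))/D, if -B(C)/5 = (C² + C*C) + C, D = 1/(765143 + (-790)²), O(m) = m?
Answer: -11086159140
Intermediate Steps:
D = 1/1389243 (D = 1/(765143 + 624100) = 1/1389243 ≈ 7.1982e-7)
B(C) = -10*C² - 5*C (B(C) = -5*((C² + C*C) + C) = -5*((C² + C²) + C) = -5*(2*C² + C) = -5*(C + 2*C²) = -10*C² - 5*C)
B(O(28))/D = (-5*28*(1 + 2*28))/(1/1389243) = -5*28*(1 + 56)*1389243 = -5*28*57*1389243 = -7980*1389243 = -11086159140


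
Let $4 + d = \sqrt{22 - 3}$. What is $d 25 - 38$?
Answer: $-138 + 25 \sqrt{19} \approx -29.028$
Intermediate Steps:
$d = -4 + \sqrt{19}$ ($d = -4 + \sqrt{22 - 3} = -4 + \sqrt{19} \approx 0.3589$)
$d 25 - 38 = \left(-4 + \sqrt{19}\right) 25 - 38 = \left(-100 + 25 \sqrt{19}\right) - 38 = -138 + 25 \sqrt{19}$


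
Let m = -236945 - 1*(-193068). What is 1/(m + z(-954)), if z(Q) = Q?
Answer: -1/44831 ≈ -2.2306e-5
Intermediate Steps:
m = -43877 (m = -236945 + 193068 = -43877)
1/(m + z(-954)) = 1/(-43877 - 954) = 1/(-44831) = -1/44831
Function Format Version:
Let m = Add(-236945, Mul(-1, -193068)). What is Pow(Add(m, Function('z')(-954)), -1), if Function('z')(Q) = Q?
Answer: Rational(-1, 44831) ≈ -2.2306e-5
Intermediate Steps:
m = -43877 (m = Add(-236945, 193068) = -43877)
Pow(Add(m, Function('z')(-954)), -1) = Pow(Add(-43877, -954), -1) = Pow(-44831, -1) = Rational(-1, 44831)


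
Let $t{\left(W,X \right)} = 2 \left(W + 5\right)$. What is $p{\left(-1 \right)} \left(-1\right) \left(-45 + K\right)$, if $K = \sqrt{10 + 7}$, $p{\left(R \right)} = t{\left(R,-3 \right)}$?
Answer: $360 - 8 \sqrt{17} \approx 327.02$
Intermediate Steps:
$t{\left(W,X \right)} = 10 + 2 W$ ($t{\left(W,X \right)} = 2 \left(5 + W\right) = 10 + 2 W$)
$p{\left(R \right)} = 10 + 2 R$
$K = \sqrt{17} \approx 4.1231$
$p{\left(-1 \right)} \left(-1\right) \left(-45 + K\right) = \left(10 + 2 \left(-1\right)\right) \left(-1\right) \left(-45 + \sqrt{17}\right) = \left(10 - 2\right) \left(-1\right) \left(-45 + \sqrt{17}\right) = 8 \left(-1\right) \left(-45 + \sqrt{17}\right) = - 8 \left(-45 + \sqrt{17}\right) = 360 - 8 \sqrt{17}$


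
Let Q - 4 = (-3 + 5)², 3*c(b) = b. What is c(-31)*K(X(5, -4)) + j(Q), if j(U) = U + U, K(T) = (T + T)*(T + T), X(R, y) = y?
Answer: -1936/3 ≈ -645.33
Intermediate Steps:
K(T) = 4*T² (K(T) = (2*T)*(2*T) = 4*T²)
c(b) = b/3
Q = 8 (Q = 4 + (-3 + 5)² = 4 + 2² = 4 + 4 = 8)
j(U) = 2*U
c(-31)*K(X(5, -4)) + j(Q) = ((⅓)*(-31))*(4*(-4)²) + 2*8 = -124*16/3 + 16 = -31/3*64 + 16 = -1984/3 + 16 = -1936/3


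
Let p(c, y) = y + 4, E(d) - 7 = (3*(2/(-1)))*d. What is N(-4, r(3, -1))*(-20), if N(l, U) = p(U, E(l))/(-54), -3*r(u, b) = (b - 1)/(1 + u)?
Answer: 350/27 ≈ 12.963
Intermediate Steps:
r(u, b) = -(-1 + b)/(3*(1 + u)) (r(u, b) = -(b - 1)/(3*(1 + u)) = -(-1 + b)/(3*(1 + u)))
E(d) = 7 - 6*d (E(d) = 7 + (3*(2/(-1)))*d = 7 + (3*(2*(-1)))*d = 7 + (3*(-2))*d = 7 - 6*d)
p(c, y) = 4 + y
N(l, U) = -11/54 + l/9 (N(l, U) = (4 + (7 - 6*l))/(-54) = (11 - 6*l)*(-1/54) = -11/54 + l/9)
N(-4, r(3, -1))*(-20) = (-11/54 + (⅑)*(-4))*(-20) = (-11/54 - 4/9)*(-20) = -35/54*(-20) = 350/27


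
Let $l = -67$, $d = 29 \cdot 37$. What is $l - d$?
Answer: $-1140$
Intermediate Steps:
$d = 1073$
$l - d = -67 - 1073 = -1140$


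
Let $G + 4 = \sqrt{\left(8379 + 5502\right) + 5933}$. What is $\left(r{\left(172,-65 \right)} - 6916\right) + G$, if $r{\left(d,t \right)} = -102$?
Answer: $-7022 + \sqrt{19814} \approx -6881.2$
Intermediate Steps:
$G = -4 + \sqrt{19814}$ ($G = -4 + \sqrt{\left(8379 + 5502\right) + 5933} = -4 + \sqrt{13881 + 5933} = -4 + \sqrt{19814} \approx 136.76$)
$\left(r{\left(172,-65 \right)} - 6916\right) + G = \left(-102 - 6916\right) - \left(4 - \sqrt{19814}\right) = -7018 - \left(4 - \sqrt{19814}\right) = -7022 + \sqrt{19814}$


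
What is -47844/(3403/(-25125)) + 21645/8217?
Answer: 13222984105/37433 ≈ 3.5324e+5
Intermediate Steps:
-47844/(3403/(-25125)) + 21645/8217 = -47844/(3403*(-1/25125)) + 21645*(1/8217) = -47844/(-3403/25125) + 2405/913 = -47844*(-25125/3403) + 2405/913 = 1202080500/3403 + 2405/913 = 13222984105/37433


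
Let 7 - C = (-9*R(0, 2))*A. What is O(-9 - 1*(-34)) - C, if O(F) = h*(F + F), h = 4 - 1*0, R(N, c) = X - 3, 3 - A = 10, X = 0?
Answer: 4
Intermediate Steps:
A = -7 (A = 3 - 1*10 = 3 - 10 = -7)
R(N, c) = -3 (R(N, c) = 0 - 3 = -3)
h = 4 (h = 4 + 0 = 4)
O(F) = 8*F (O(F) = 4*(F + F) = 4*(2*F) = 8*F)
C = 196 (C = 7 - (-9*(-3))*(-7) = 7 - 27*(-7) = 7 - 1*(-189) = 7 + 189 = 196)
O(-9 - 1*(-34)) - C = 8*(-9 - 1*(-34)) - 1*196 = 8*(-9 + 34) - 196 = 8*25 - 196 = 200 - 196 = 4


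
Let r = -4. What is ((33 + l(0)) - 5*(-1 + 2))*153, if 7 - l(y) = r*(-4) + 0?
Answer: 2907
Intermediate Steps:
l(y) = -9 (l(y) = 7 - (-4*(-4) + 0) = 7 - (16 + 0) = 7 - 1*16 = 7 - 16 = -9)
((33 + l(0)) - 5*(-1 + 2))*153 = ((33 - 9) - 5*(-1 + 2))*153 = (24 - 5*1)*153 = (24 - 5)*153 = 19*153 = 2907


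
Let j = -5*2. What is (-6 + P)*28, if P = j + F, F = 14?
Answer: -56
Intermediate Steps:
j = -10
P = 4 (P = -10 + 14 = 4)
(-6 + P)*28 = (-6 + 4)*28 = -2*28 = -56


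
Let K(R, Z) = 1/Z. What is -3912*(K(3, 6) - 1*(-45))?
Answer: -176692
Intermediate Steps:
K(R, Z) = 1/Z
-3912*(K(3, 6) - 1*(-45)) = -3912*(1/6 - 1*(-45)) = -3912*(⅙ + 45) = -3912*271/6 = -176692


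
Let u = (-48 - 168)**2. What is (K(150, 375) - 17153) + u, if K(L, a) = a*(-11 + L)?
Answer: 81628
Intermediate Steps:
u = 46656 (u = (-216)**2 = 46656)
(K(150, 375) - 17153) + u = (375*(-11 + 150) - 17153) + 46656 = (375*139 - 17153) + 46656 = (52125 - 17153) + 46656 = 34972 + 46656 = 81628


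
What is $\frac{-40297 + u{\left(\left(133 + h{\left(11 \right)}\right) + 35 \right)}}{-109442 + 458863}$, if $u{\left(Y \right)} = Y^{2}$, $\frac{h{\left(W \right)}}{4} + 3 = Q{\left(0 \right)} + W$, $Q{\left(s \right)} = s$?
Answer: $- \frac{297}{349421} \approx -0.00084998$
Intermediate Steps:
$h{\left(W \right)} = -12 + 4 W$ ($h{\left(W \right)} = -12 + 4 \left(0 + W\right) = -12 + 4 W$)
$\frac{-40297 + u{\left(\left(133 + h{\left(11 \right)}\right) + 35 \right)}}{-109442 + 458863} = \frac{-40297 + \left(\left(133 + \left(-12 + 4 \cdot 11\right)\right) + 35\right)^{2}}{-109442 + 458863} = \frac{-40297 + \left(\left(133 + \left(-12 + 44\right)\right) + 35\right)^{2}}{349421} = \left(-40297 + \left(\left(133 + 32\right) + 35\right)^{2}\right) \frac{1}{349421} = \left(-40297 + \left(165 + 35\right)^{2}\right) \frac{1}{349421} = \left(-40297 + 200^{2}\right) \frac{1}{349421} = \left(-40297 + 40000\right) \frac{1}{349421} = \left(-297\right) \frac{1}{349421} = - \frac{297}{349421}$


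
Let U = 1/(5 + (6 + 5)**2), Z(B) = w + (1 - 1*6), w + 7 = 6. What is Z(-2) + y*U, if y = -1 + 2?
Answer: -755/126 ≈ -5.9921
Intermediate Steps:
w = -1 (w = -7 + 6 = -1)
Z(B) = -6 (Z(B) = -1 + (1 - 1*6) = -1 + (1 - 6) = -1 - 5 = -6)
y = 1
U = 1/126 (U = 1/(5 + 11**2) = 1/(5 + 121) = 1/126 ≈ 0.0079365)
Z(-2) + y*U = -6 + 1*(1/126) = -6 + 1/126 = -755/126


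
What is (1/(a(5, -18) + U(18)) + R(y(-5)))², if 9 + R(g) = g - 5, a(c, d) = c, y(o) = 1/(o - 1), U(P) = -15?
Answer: 45796/225 ≈ 203.54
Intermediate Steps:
y(o) = 1/(-1 + o)
R(g) = -14 + g (R(g) = -9 + (g - 5) = -9 + (-5 + g) = -14 + g)
(1/(a(5, -18) + U(18)) + R(y(-5)))² = (1/(5 - 15) + (-14 + 1/(-1 - 5)))² = (1/(-10) + (-14 + 1/(-6)))² = (-⅒ + (-14 - ⅙))² = (-⅒ - 85/6)² = (-214/15)² = 45796/225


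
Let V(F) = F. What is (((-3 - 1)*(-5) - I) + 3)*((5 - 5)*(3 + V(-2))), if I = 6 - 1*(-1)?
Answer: 0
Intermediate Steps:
I = 7 (I = 6 + 1 = 7)
(((-3 - 1)*(-5) - I) + 3)*((5 - 5)*(3 + V(-2))) = (((-3 - 1)*(-5) - 1*7) + 3)*((5 - 5)*(3 - 2)) = ((-4*(-5) - 7) + 3)*(0*1) = ((20 - 7) + 3)*0 = (13 + 3)*0 = 16*0 = 0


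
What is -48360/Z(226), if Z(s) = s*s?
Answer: -12090/12769 ≈ -0.94682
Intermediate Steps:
Z(s) = s**2
-48360/Z(226) = -48360/(226**2) = -48360/51076 = -48360*1/51076 = -12090/12769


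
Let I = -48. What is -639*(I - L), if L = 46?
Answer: 60066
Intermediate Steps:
-639*(I - L) = -639*(-48 - 1*46) = -639*(-48 - 46) = -639*(-94) = 60066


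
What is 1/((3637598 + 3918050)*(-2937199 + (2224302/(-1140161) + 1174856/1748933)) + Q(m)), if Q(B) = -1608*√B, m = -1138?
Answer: -459602896439001670321164822617084839/10199714949168728565127915855663175792879934870102 + 266411832986524815552355723*I*√1138/81597719593349828521023326845305406343039478960816 ≈ -4.506e-14 + 1.1014e-22*I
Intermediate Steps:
1/((3637598 + 3918050)*(-2937199 + (2224302/(-1140161) + 1174856/1748933)) + Q(m)) = 1/((3637598 + 3918050)*(-2937199 + (2224302/(-1140161) + 1174856/1748933)) - 1608*I*√1138) = 1/(7555648*(-2937199 + (2224302*(-1/1140161) + 1174856*(1/1748933))) - 1608*I*√1138) = 1/(7555648*(-2937199 + (-2224302/1140161 + 1174856/1748933)) - 1608*I*√1138) = 1/(7555648*(-2937199 - 2550630177950/1994065198213) - 1608*I*√1138) = 1/(7555648*(-5856968856756203337/1994065198213) - 1608*I*√1138) = 1/(-44253195028612294230797376/1994065198213 - 1608*I*√1138)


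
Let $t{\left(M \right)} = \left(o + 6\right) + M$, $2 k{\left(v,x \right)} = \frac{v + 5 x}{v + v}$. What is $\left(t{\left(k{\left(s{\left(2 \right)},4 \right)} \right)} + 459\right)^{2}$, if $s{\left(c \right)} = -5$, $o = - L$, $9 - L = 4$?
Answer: $\frac{3374569}{16} \approx 2.1091 \cdot 10^{5}$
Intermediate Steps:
$L = 5$ ($L = 9 - 4 = 5$)
$o = -5$ ($o = \left(-1\right) 5 = -5$)
$k{\left(v,x \right)} = \frac{v + 5 x}{4 v}$ ($k{\left(v,x \right)} = \frac{\left(v + 5 x\right) \frac{1}{v + v}}{2} = \frac{\left(v + 5 x\right) \frac{1}{2 v}}{2} = \frac{\frac{1}{2} \frac{1}{v} \left(v + 5 x\right)}{2} = \frac{v + 5 x}{4 v}$)
$t{\left(M \right)} = 1 + M$ ($t{\left(M \right)} = \left(-5 + 6\right) + M = 1 + M$)
$\left(t{\left(k{\left(s{\left(2 \right)},4 \right)} \right)} + 459\right)^{2} = \left(\left(1 + \frac{-5 + 5 \cdot 4}{4 \left(-5\right)}\right) + 459\right)^{2} = \left(\left(1 + \frac{1}{4} \left(- \frac{1}{5}\right) \left(-5 + 20\right)\right) + 459\right)^{2} = \left(\left(1 + \frac{1}{4} \left(- \frac{1}{5}\right) 15\right) + 459\right)^{2} = \left(\left(1 - \frac{3}{4}\right) + 459\right)^{2} = \left(\frac{1}{4} + 459\right)^{2} = \left(\frac{1837}{4}\right)^{2} = \frac{3374569}{16}$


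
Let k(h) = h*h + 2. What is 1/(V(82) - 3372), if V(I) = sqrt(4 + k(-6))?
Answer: -562/1895057 - sqrt(42)/11370342 ≈ -0.00029713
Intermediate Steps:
k(h) = 2 + h**2 (k(h) = h**2 + 2 = 2 + h**2)
V(I) = sqrt(42) (V(I) = sqrt(4 + (2 + (-6)**2)) = sqrt(4 + (2 + 36)) = sqrt(4 + 38) = sqrt(42))
1/(V(82) - 3372) = 1/(sqrt(42) - 3372) = 1/(-3372 + sqrt(42))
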